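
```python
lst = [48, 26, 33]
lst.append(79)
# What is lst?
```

[48, 26, 33, 79]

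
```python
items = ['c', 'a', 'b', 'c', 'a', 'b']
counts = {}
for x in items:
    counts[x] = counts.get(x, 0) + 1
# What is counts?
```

Initial: counts = {}, items = ['c', 'a', 'b', 'c', 'a', 'b']
See 'c': counts = {'c': 1}
See 'a': counts = {'c': 1, 'a': 1}
See 'b': counts = {'c': 1, 'a': 1, 'b': 1}
See 'c': counts = {'c': 2, 'a': 1, 'b': 1}
See 'a': counts = {'c': 2, 'a': 2, 'b': 1}
See 'b': counts = {'c': 2, 'a': 2, 'b': 2}

{'c': 2, 'a': 2, 'b': 2}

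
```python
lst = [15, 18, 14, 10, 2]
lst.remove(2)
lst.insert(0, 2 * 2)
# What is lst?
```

After line 1: lst = [15, 18, 14, 10, 2]
After line 2 (remove first 2): lst = [15, 18, 14, 10]
After line 3 (insert 4 at index 0): lst = [4, 15, 18, 14, 10]

[4, 15, 18, 14, 10]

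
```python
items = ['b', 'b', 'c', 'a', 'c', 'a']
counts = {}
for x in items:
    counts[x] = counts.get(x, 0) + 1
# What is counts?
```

Initial: counts = {}, items = ['b', 'b', 'c', 'a', 'c', 'a']
See 'b': counts = {'b': 1}
See 'b': counts = {'b': 2}
See 'c': counts = {'b': 2, 'c': 1}
See 'a': counts = {'b': 2, 'c': 1, 'a': 1}
See 'c': counts = {'b': 2, 'c': 2, 'a': 1}
See 'a': counts = {'b': 2, 'c': 2, 'a': 2}

{'b': 2, 'c': 2, 'a': 2}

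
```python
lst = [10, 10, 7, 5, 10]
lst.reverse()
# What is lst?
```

[10, 5, 7, 10, 10]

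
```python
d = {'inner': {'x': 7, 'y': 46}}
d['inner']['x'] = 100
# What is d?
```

After line 1: d = {'inner': {'x': 7, 'y': 46}}
After line 2 (inner x overwritten): d = {'inner': {'x': 100, 'y': 46}}

{'inner': {'x': 100, 'y': 46}}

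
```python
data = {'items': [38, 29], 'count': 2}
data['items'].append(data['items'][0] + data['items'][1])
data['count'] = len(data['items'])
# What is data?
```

After line 1: data = {'items': [38, 29], 'count': 2}
After line 2 (append 38 + 29 = 67): data = {'items': [38, 29, 67], 'count': 2}
After line 3 (count = len(items) = 3): data = {'items': [38, 29, 67], 'count': 3}

{'items': [38, 29, 67], 'count': 3}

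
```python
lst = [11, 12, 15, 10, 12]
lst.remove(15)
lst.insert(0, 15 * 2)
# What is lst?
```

After line 1: lst = [11, 12, 15, 10, 12]
After line 2 (remove first 15): lst = [11, 12, 10, 12]
After line 3 (insert 30 at index 0): lst = [30, 11, 12, 10, 12]

[30, 11, 12, 10, 12]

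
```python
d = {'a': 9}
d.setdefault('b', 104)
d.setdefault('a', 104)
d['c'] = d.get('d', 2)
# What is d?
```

After line 1: d = {'a': 9}
After line 2 (setdefault adds 'b'=104): d = {'a': 9, 'b': 104}
After line 3 (setdefault 'a' no-op, already exists): d = {'a': 9, 'b': 104}
After line 4 (get('d', 2) returns default since 'd' not in d): d = {'a': 9, 'b': 104, 'c': 2}

{'a': 9, 'b': 104, 'c': 2}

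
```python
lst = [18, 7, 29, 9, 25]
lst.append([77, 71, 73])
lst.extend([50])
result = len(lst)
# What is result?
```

After line 1: lst = [18, 7, 29, 9, 25]
After line 2 (append adds [77, 71, 73] as single element): lst = [18, 7, 29, 9, 25, [77, 71, 73]]
After line 3 (extend unpacks [50], adds 50): lst = [18, 7, 29, 9, 25, [77, 71, 73], 50]
After line 4: result = len(lst) = 7

7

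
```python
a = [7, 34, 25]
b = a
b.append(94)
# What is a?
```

After line 1: a = [7, 34, 25]
After line 2 (b = a is an alias, same object): a = [7, 34, 25], b = [7, 34, 25]
After line 3 (b.append mutates the shared list): a = [7, 34, 25, 94], b = [7, 34, 25, 94]

[7, 34, 25, 94]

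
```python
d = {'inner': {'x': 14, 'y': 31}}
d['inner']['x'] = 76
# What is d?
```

After line 1: d = {'inner': {'x': 14, 'y': 31}}
After line 2 (inner x overwritten): d = {'inner': {'x': 76, 'y': 31}}

{'inner': {'x': 76, 'y': 31}}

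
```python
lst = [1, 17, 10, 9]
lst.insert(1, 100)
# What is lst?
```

[1, 100, 17, 10, 9]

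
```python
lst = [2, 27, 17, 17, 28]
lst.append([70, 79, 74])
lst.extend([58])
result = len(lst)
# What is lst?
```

After line 1: lst = [2, 27, 17, 17, 28]
After line 2 (append adds [70, 79, 74] as single element): lst = [2, 27, 17, 17, 28, [70, 79, 74]]
After line 3 (extend unpacks [58], adds 58): lst = [2, 27, 17, 17, 28, [70, 79, 74], 58]
After line 4: result = len(lst) = 7

[2, 27, 17, 17, 28, [70, 79, 74], 58]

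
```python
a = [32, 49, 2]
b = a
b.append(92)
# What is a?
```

After line 1: a = [32, 49, 2]
After line 2 (b = a is an alias, same object): a = [32, 49, 2], b = [32, 49, 2]
After line 3 (b.append mutates the shared list): a = [32, 49, 2, 92], b = [32, 49, 2, 92]

[32, 49, 2, 92]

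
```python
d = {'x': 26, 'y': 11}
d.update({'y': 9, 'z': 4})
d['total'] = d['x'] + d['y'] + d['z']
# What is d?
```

After line 1: d = {'x': 26, 'y': 11}
After line 2 (y overwritten, z added): d = {'x': 26, 'y': 9, 'z': 4}
After line 3 (total = 26 + 9 + 4 = 39): d = {'x': 26, 'y': 9, 'z': 4, 'total': 39}

{'x': 26, 'y': 9, 'z': 4, 'total': 39}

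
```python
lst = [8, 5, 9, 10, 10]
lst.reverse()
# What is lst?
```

[10, 10, 9, 5, 8]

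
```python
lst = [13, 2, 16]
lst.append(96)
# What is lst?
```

[13, 2, 16, 96]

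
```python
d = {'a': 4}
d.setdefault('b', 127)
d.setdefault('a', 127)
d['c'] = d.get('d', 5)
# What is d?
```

After line 1: d = {'a': 4}
After line 2 (setdefault adds 'b'=127): d = {'a': 4, 'b': 127}
After line 3 (setdefault 'a' no-op, already exists): d = {'a': 4, 'b': 127}
After line 4 (get('d', 5) returns default since 'd' not in d): d = {'a': 4, 'b': 127, 'c': 5}

{'a': 4, 'b': 127, 'c': 5}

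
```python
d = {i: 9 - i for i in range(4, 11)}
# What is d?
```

{4: 5, 5: 4, 6: 3, 7: 2, 8: 1, 9: 0, 10: -1}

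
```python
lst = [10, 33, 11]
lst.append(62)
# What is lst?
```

[10, 33, 11, 62]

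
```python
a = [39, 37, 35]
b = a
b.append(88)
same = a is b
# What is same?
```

After line 1: a = [39, 37, 35]
After line 2 (b = a is an alias, same object): a = [39, 37, 35], b = [39, 37, 35]
After line 3 (b.append mutates the shared list): a = [39, 37, 35, 88], b = [39, 37, 35, 88]
After line 4 (same = a is b; same object -> True): same = True

True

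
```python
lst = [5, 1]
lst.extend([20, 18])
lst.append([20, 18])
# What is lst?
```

After line 1: lst = [5, 1]
After line 2 (extend unpacks [20, 18]): lst = [5, 1, 20, 18]
After line 3 (append adds [20, 18] as single element): lst = [5, 1, 20, 18, [20, 18]]

[5, 1, 20, 18, [20, 18]]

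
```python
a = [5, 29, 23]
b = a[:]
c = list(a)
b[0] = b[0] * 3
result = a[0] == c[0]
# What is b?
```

After line 1: a = [5, 29, 23]
After line 2 (b = a[:], copy): a = [5, 29, 23], b = [5, 29, 23]
After line 3 (c = list(a) is a copy, new object): c = [5, 29, 23]
After line 4 (b[0] = 5 * 3 = 15; only b mutates (copy)): a = [5, 29, 23], b = [15, 29, 23], c = [5, 29, 23]
After line 5 (a[0] = 5, c[0] = 5; result = True)

[15, 29, 23]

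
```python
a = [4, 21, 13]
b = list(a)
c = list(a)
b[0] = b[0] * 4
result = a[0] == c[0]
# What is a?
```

After line 1: a = [4, 21, 13]
After line 2 (b = list(a), copy): a = [4, 21, 13], b = [4, 21, 13]
After line 3 (c = list(a) is a copy, new object): c = [4, 21, 13]
After line 4 (b[0] = 4 * 4 = 16; only b mutates (copy)): a = [4, 21, 13], b = [16, 21, 13], c = [4, 21, 13]
After line 5 (a[0] = 4, c[0] = 4; result = True)

[4, 21, 13]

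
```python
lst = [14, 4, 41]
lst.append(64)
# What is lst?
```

[14, 4, 41, 64]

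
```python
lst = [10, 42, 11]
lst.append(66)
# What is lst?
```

[10, 42, 11, 66]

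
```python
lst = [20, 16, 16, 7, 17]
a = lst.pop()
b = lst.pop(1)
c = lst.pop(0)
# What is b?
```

After line 1: lst = [20, 16, 16, 7, 17]
After line 2 (pop() -> a = 17): lst = [20, 16, 16, 7]
After line 3 (pop(1) -> b = 16): lst = [20, 16, 7]
After line 4 (pop(0) -> c = 20): lst = [16, 7]

16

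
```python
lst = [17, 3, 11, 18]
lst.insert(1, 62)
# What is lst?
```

[17, 62, 3, 11, 18]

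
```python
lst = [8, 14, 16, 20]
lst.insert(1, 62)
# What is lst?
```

[8, 62, 14, 16, 20]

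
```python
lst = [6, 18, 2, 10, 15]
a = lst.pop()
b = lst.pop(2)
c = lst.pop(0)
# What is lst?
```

After line 1: lst = [6, 18, 2, 10, 15]
After line 2 (pop() -> a = 15): lst = [6, 18, 2, 10]
After line 3 (pop(2) -> b = 2): lst = [6, 18, 10]
After line 4 (pop(0) -> c = 6): lst = [18, 10]

[18, 10]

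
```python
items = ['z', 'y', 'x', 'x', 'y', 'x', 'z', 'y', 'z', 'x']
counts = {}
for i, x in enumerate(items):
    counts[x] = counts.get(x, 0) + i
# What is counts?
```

Initial: counts = {}, items = ['z', 'y', 'x', 'x', 'y', 'x', 'z', 'y', 'z', 'x']
i=0, x='z': counts = {'z': 0}
i=1, x='y': counts = {'z': 0, 'y': 1}
i=2, x='x': counts = {'z': 0, 'y': 1, 'x': 2}
i=3, x='x': counts = {'z': 0, 'y': 1, 'x': 5}
i=4, x='y': counts = {'z': 0, 'y': 5, 'x': 5}
i=5, x='x': counts = {'z': 0, 'y': 5, 'x': 10}
i=6, x='z': counts = {'z': 6, 'y': 5, 'x': 10}
i=7, x='y': counts = {'z': 6, 'y': 12, 'x': 10}
i=8, x='z': counts = {'z': 14, 'y': 12, 'x': 10}
i=9, x='x': counts = {'z': 14, 'y': 12, 'x': 19}

{'z': 14, 'y': 12, 'x': 19}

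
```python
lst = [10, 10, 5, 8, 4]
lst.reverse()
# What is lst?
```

[4, 8, 5, 10, 10]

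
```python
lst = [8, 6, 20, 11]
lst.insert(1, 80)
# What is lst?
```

[8, 80, 6, 20, 11]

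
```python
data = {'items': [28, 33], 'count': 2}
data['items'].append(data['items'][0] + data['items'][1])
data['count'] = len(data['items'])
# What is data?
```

After line 1: data = {'items': [28, 33], 'count': 2}
After line 2 (append 28 + 33 = 61): data = {'items': [28, 33, 61], 'count': 2}
After line 3 (count = len(items) = 3): data = {'items': [28, 33, 61], 'count': 3}

{'items': [28, 33, 61], 'count': 3}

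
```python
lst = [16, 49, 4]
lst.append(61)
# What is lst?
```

[16, 49, 4, 61]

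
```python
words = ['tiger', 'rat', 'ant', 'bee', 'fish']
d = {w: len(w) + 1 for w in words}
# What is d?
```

{'tiger': 6, 'rat': 4, 'ant': 4, 'bee': 4, 'fish': 5}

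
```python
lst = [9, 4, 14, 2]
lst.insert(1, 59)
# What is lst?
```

[9, 59, 4, 14, 2]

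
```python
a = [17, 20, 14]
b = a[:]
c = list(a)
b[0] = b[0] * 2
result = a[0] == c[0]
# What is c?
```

After line 1: a = [17, 20, 14]
After line 2 (b = a[:], copy): a = [17, 20, 14], b = [17, 20, 14]
After line 3 (c = list(a) is a copy, new object): c = [17, 20, 14]
After line 4 (b[0] = 17 * 2 = 34; only b mutates (copy)): a = [17, 20, 14], b = [34, 20, 14], c = [17, 20, 14]
After line 5 (a[0] = 17, c[0] = 17; result = True)

[17, 20, 14]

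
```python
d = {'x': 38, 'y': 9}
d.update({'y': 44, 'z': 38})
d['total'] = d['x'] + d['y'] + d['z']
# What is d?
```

After line 1: d = {'x': 38, 'y': 9}
After line 2 (y overwritten, z added): d = {'x': 38, 'y': 44, 'z': 38}
After line 3 (total = 38 + 44 + 38 = 120): d = {'x': 38, 'y': 44, 'z': 38, 'total': 120}

{'x': 38, 'y': 44, 'z': 38, 'total': 120}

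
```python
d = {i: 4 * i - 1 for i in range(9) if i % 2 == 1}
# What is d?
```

{1: 3, 3: 11, 5: 19, 7: 27}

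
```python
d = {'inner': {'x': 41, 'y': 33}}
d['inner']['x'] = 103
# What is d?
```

After line 1: d = {'inner': {'x': 41, 'y': 33}}
After line 2 (inner x overwritten): d = {'inner': {'x': 103, 'y': 33}}

{'inner': {'x': 103, 'y': 33}}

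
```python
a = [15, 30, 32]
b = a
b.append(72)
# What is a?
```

After line 1: a = [15, 30, 32]
After line 2 (b = a is an alias, same object): a = [15, 30, 32], b = [15, 30, 32]
After line 3 (b.append mutates the shared list): a = [15, 30, 32, 72], b = [15, 30, 32, 72]

[15, 30, 32, 72]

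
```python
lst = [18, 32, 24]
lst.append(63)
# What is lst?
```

[18, 32, 24, 63]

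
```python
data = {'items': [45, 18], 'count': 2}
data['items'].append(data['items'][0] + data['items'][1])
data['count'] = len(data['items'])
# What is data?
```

After line 1: data = {'items': [45, 18], 'count': 2}
After line 2 (append 45 + 18 = 63): data = {'items': [45, 18, 63], 'count': 2}
After line 3 (count = len(items) = 3): data = {'items': [45, 18, 63], 'count': 3}

{'items': [45, 18, 63], 'count': 3}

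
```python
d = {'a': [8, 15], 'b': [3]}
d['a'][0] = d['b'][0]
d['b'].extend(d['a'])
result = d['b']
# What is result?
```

After line 1: d = {'a': [8, 15], 'b': [3]}
After line 2 (a[0] = b[0] = 3): d = {'a': [3, 15], 'b': [3]}
After line 3 (b.extend(a) appends [3, 15]): d = {'a': [3, 15], 'b': [3, 3, 15]}
After line 4: result = d['b'] = [3, 3, 15]

[3, 3, 15]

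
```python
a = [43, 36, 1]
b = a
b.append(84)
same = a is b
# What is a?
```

After line 1: a = [43, 36, 1]
After line 2 (b = a is an alias, same object): a = [43, 36, 1], b = [43, 36, 1]
After line 3 (b.append mutates the shared list): a = [43, 36, 1, 84], b = [43, 36, 1, 84]
After line 4 (same = a is b; same object -> True): same = True

[43, 36, 1, 84]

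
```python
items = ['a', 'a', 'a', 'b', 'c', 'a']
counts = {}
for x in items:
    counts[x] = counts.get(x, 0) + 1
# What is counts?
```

Initial: counts = {}, items = ['a', 'a', 'a', 'b', 'c', 'a']
See 'a': counts = {'a': 1}
See 'a': counts = {'a': 2}
See 'a': counts = {'a': 3}
See 'b': counts = {'a': 3, 'b': 1}
See 'c': counts = {'a': 3, 'b': 1, 'c': 1}
See 'a': counts = {'a': 4, 'b': 1, 'c': 1}

{'a': 4, 'b': 1, 'c': 1}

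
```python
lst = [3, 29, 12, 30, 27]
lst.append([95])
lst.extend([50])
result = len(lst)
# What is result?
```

After line 1: lst = [3, 29, 12, 30, 27]
After line 2 (append adds [95] as single element): lst = [3, 29, 12, 30, 27, [95]]
After line 3 (extend unpacks [50], adds 50): lst = [3, 29, 12, 30, 27, [95], 50]
After line 4: result = len(lst) = 7

7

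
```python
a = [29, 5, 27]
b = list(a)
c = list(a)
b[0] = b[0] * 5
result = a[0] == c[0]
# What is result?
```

After line 1: a = [29, 5, 27]
After line 2 (b = list(a), copy): a = [29, 5, 27], b = [29, 5, 27]
After line 3 (c = list(a) is a copy, new object): c = [29, 5, 27]
After line 4 (b[0] = 29 * 5 = 145; only b mutates (copy)): a = [29, 5, 27], b = [145, 5, 27], c = [29, 5, 27]
After line 5 (a[0] = 29, c[0] = 29; result = True)

True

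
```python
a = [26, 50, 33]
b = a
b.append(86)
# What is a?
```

After line 1: a = [26, 50, 33]
After line 2 (b = a is an alias, same object): a = [26, 50, 33], b = [26, 50, 33]
After line 3 (b.append mutates the shared list): a = [26, 50, 33, 86], b = [26, 50, 33, 86]

[26, 50, 33, 86]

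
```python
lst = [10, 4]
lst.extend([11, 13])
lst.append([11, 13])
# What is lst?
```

After line 1: lst = [10, 4]
After line 2 (extend unpacks [11, 13]): lst = [10, 4, 11, 13]
After line 3 (append adds [11, 13] as single element): lst = [10, 4, 11, 13, [11, 13]]

[10, 4, 11, 13, [11, 13]]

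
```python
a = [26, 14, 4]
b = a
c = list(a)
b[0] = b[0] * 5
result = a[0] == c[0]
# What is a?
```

After line 1: a = [26, 14, 4]
After line 2 (b = a, alias): a = [26, 14, 4], b = [26, 14, 4]
After line 3 (c = list(a) is a copy, new object): c = [26, 14, 4]
After line 4 (b[0] = 26 * 5 = 130; mutates shared a/b): a = b = [130, 14, 4], c = [26, 14, 4]
After line 5 (a[0] = 130, c[0] = 26; result = False)

[130, 14, 4]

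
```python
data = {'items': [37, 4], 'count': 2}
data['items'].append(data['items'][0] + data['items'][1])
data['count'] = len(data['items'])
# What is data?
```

After line 1: data = {'items': [37, 4], 'count': 2}
After line 2 (append 37 + 4 = 41): data = {'items': [37, 4, 41], 'count': 2}
After line 3 (count = len(items) = 3): data = {'items': [37, 4, 41], 'count': 3}

{'items': [37, 4, 41], 'count': 3}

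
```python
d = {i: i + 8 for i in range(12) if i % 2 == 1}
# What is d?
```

{1: 9, 3: 11, 5: 13, 7: 15, 9: 17, 11: 19}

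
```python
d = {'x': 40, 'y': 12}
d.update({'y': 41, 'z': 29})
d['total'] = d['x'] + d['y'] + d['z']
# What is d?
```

After line 1: d = {'x': 40, 'y': 12}
After line 2 (y overwritten, z added): d = {'x': 40, 'y': 41, 'z': 29}
After line 3 (total = 40 + 41 + 29 = 110): d = {'x': 40, 'y': 41, 'z': 29, 'total': 110}

{'x': 40, 'y': 41, 'z': 29, 'total': 110}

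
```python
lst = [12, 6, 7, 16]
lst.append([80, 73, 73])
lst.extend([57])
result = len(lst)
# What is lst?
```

After line 1: lst = [12, 6, 7, 16]
After line 2 (append adds [80, 73, 73] as single element): lst = [12, 6, 7, 16, [80, 73, 73]]
After line 3 (extend unpacks [57], adds 57): lst = [12, 6, 7, 16, [80, 73, 73], 57]
After line 4: result = len(lst) = 6

[12, 6, 7, 16, [80, 73, 73], 57]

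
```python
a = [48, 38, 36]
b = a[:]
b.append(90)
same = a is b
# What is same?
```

After line 1: a = [48, 38, 36]
After line 2 (b = a[:] is a shallow copy, new object): a = [48, 38, 36], b = [48, 38, 36]
After line 3 (append only mutates b): a = [48, 38, 36], b = [48, 38, 36, 90]
After line 4 (same = a is b; different objects -> False): same = False

False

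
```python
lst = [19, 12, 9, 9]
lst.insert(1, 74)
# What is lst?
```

[19, 74, 12, 9, 9]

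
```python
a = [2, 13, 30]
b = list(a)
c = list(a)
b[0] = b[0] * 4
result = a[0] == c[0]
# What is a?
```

After line 1: a = [2, 13, 30]
After line 2 (b = list(a), copy): a = [2, 13, 30], b = [2, 13, 30]
After line 3 (c = list(a) is a copy, new object): c = [2, 13, 30]
After line 4 (b[0] = 2 * 4 = 8; only b mutates (copy)): a = [2, 13, 30], b = [8, 13, 30], c = [2, 13, 30]
After line 5 (a[0] = 2, c[0] = 2; result = True)

[2, 13, 30]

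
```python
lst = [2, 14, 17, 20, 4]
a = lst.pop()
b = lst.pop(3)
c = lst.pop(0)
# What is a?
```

After line 1: lst = [2, 14, 17, 20, 4]
After line 2 (pop() -> a = 4): lst = [2, 14, 17, 20]
After line 3 (pop(3) -> b = 20): lst = [2, 14, 17]
After line 4 (pop(0) -> c = 2): lst = [14, 17]

4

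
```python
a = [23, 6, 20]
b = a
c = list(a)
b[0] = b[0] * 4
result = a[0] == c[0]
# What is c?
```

After line 1: a = [23, 6, 20]
After line 2 (b = a, alias): a = [23, 6, 20], b = [23, 6, 20]
After line 3 (c = list(a) is a copy, new object): c = [23, 6, 20]
After line 4 (b[0] = 23 * 4 = 92; mutates shared a/b): a = b = [92, 6, 20], c = [23, 6, 20]
After line 5 (a[0] = 92, c[0] = 23; result = False)

[23, 6, 20]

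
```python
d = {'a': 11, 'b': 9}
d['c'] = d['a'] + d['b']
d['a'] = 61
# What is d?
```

After line 1: d = {'a': 11, 'b': 9}
After line 2 (d['c'] = 11 + 9): d = {'a': 11, 'b': 9, 'c': 20}
After line 3: d = {'a': 61, 'b': 9, 'c': 20}

{'a': 61, 'b': 9, 'c': 20}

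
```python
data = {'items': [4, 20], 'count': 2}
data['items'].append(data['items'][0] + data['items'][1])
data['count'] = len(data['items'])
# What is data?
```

After line 1: data = {'items': [4, 20], 'count': 2}
After line 2 (append 4 + 20 = 24): data = {'items': [4, 20, 24], 'count': 2}
After line 3 (count = len(items) = 3): data = {'items': [4, 20, 24], 'count': 3}

{'items': [4, 20, 24], 'count': 3}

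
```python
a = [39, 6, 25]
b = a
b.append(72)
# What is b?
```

After line 1: a = [39, 6, 25]
After line 2 (b = a is an alias, same object): a = [39, 6, 25], b = [39, 6, 25]
After line 3 (b.append mutates the shared list): a = [39, 6, 25, 72], b = [39, 6, 25, 72]

[39, 6, 25, 72]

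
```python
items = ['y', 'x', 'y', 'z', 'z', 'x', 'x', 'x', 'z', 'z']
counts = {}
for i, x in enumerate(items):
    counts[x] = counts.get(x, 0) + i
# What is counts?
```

Initial: counts = {}, items = ['y', 'x', 'y', 'z', 'z', 'x', 'x', 'x', 'z', 'z']
i=0, x='y': counts = {'y': 0}
i=1, x='x': counts = {'y': 0, 'x': 1}
i=2, x='y': counts = {'y': 2, 'x': 1}
i=3, x='z': counts = {'y': 2, 'x': 1, 'z': 3}
i=4, x='z': counts = {'y': 2, 'x': 1, 'z': 7}
i=5, x='x': counts = {'y': 2, 'x': 6, 'z': 7}
i=6, x='x': counts = {'y': 2, 'x': 12, 'z': 7}
i=7, x='x': counts = {'y': 2, 'x': 19, 'z': 7}
i=8, x='z': counts = {'y': 2, 'x': 19, 'z': 15}
i=9, x='z': counts = {'y': 2, 'x': 19, 'z': 24}

{'y': 2, 'x': 19, 'z': 24}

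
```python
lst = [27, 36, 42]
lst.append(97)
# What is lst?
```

[27, 36, 42, 97]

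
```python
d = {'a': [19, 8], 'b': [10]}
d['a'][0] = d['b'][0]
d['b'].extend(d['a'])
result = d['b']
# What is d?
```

After line 1: d = {'a': [19, 8], 'b': [10]}
After line 2 (a[0] = b[0] = 10): d = {'a': [10, 8], 'b': [10]}
After line 3 (b.extend(a) appends [10, 8]): d = {'a': [10, 8], 'b': [10, 10, 8]}
After line 4: result = d['b'] = [10, 10, 8]

{'a': [10, 8], 'b': [10, 10, 8]}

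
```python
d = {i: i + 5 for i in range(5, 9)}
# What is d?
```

{5: 10, 6: 11, 7: 12, 8: 13}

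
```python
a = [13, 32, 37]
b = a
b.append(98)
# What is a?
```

After line 1: a = [13, 32, 37]
After line 2 (b = a is an alias, same object): a = [13, 32, 37], b = [13, 32, 37]
After line 3 (b.append mutates the shared list): a = [13, 32, 37, 98], b = [13, 32, 37, 98]

[13, 32, 37, 98]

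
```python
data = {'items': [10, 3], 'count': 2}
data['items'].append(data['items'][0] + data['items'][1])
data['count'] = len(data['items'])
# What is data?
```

After line 1: data = {'items': [10, 3], 'count': 2}
After line 2 (append 10 + 3 = 13): data = {'items': [10, 3, 13], 'count': 2}
After line 3 (count = len(items) = 3): data = {'items': [10, 3, 13], 'count': 3}

{'items': [10, 3, 13], 'count': 3}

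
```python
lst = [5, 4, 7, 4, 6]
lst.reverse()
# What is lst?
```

[6, 4, 7, 4, 5]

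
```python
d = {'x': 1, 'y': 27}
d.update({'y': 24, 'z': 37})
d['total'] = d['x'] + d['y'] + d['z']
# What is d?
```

After line 1: d = {'x': 1, 'y': 27}
After line 2 (y overwritten, z added): d = {'x': 1, 'y': 24, 'z': 37}
After line 3 (total = 1 + 24 + 37 = 62): d = {'x': 1, 'y': 24, 'z': 37, 'total': 62}

{'x': 1, 'y': 24, 'z': 37, 'total': 62}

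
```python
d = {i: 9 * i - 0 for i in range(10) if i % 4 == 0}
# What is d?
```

{0: 0, 4: 36, 8: 72}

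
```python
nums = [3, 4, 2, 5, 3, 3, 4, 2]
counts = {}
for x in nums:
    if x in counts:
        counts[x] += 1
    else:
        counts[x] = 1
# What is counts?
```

Initial: counts = {}, nums = [3, 4, 2, 5, 3, 3, 4, 2]
See 3: counts = {3: 1}
See 4: counts = {3: 1, 4: 1}
See 2: counts = {3: 1, 4: 1, 2: 1}
See 5: counts = {3: 1, 4: 1, 2: 1, 5: 1}
See 3: counts = {3: 2, 4: 1, 2: 1, 5: 1}
See 3: counts = {3: 3, 4: 1, 2: 1, 5: 1}
See 4: counts = {3: 3, 4: 2, 2: 1, 5: 1}
See 2: counts = {3: 3, 4: 2, 2: 2, 5: 1}

{3: 3, 4: 2, 2: 2, 5: 1}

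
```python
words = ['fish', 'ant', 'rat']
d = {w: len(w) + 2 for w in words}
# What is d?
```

{'fish': 6, 'ant': 5, 'rat': 5}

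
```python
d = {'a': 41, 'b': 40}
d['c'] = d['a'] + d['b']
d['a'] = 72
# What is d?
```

After line 1: d = {'a': 41, 'b': 40}
After line 2 (d['c'] = 41 + 40): d = {'a': 41, 'b': 40, 'c': 81}
After line 3: d = {'a': 72, 'b': 40, 'c': 81}

{'a': 72, 'b': 40, 'c': 81}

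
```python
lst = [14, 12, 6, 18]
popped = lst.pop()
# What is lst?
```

[14, 12, 6]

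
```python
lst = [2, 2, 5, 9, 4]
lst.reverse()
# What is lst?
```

[4, 9, 5, 2, 2]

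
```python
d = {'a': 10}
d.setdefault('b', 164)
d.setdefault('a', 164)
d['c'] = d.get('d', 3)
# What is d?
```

After line 1: d = {'a': 10}
After line 2 (setdefault adds 'b'=164): d = {'a': 10, 'b': 164}
After line 3 (setdefault 'a' no-op, already exists): d = {'a': 10, 'b': 164}
After line 4 (get('d', 3) returns default since 'd' not in d): d = {'a': 10, 'b': 164, 'c': 3}

{'a': 10, 'b': 164, 'c': 3}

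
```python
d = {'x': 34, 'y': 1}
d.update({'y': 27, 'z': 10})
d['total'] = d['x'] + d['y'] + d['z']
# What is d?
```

After line 1: d = {'x': 34, 'y': 1}
After line 2 (y overwritten, z added): d = {'x': 34, 'y': 27, 'z': 10}
After line 3 (total = 34 + 27 + 10 = 71): d = {'x': 34, 'y': 27, 'z': 10, 'total': 71}

{'x': 34, 'y': 27, 'z': 10, 'total': 71}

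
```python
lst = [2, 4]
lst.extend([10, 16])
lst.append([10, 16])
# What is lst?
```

After line 1: lst = [2, 4]
After line 2 (extend unpacks [10, 16]): lst = [2, 4, 10, 16]
After line 3 (append adds [10, 16] as single element): lst = [2, 4, 10, 16, [10, 16]]

[2, 4, 10, 16, [10, 16]]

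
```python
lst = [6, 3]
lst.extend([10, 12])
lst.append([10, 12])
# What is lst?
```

After line 1: lst = [6, 3]
After line 2 (extend unpacks [10, 12]): lst = [6, 3, 10, 12]
After line 3 (append adds [10, 12] as single element): lst = [6, 3, 10, 12, [10, 12]]

[6, 3, 10, 12, [10, 12]]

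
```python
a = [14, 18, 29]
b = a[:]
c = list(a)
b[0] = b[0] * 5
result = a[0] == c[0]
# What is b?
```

After line 1: a = [14, 18, 29]
After line 2 (b = a[:], copy): a = [14, 18, 29], b = [14, 18, 29]
After line 3 (c = list(a) is a copy, new object): c = [14, 18, 29]
After line 4 (b[0] = 14 * 5 = 70; only b mutates (copy)): a = [14, 18, 29], b = [70, 18, 29], c = [14, 18, 29]
After line 5 (a[0] = 14, c[0] = 14; result = True)

[70, 18, 29]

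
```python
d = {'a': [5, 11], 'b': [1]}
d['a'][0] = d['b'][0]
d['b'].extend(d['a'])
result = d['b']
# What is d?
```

After line 1: d = {'a': [5, 11], 'b': [1]}
After line 2 (a[0] = b[0] = 1): d = {'a': [1, 11], 'b': [1]}
After line 3 (b.extend(a) appends [1, 11]): d = {'a': [1, 11], 'b': [1, 1, 11]}
After line 4: result = d['b'] = [1, 1, 11]

{'a': [1, 11], 'b': [1, 1, 11]}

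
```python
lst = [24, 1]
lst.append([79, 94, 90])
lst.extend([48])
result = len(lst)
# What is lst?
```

After line 1: lst = [24, 1]
After line 2 (append adds [79, 94, 90] as single element): lst = [24, 1, [79, 94, 90]]
After line 3 (extend unpacks [48], adds 48): lst = [24, 1, [79, 94, 90], 48]
After line 4: result = len(lst) = 4

[24, 1, [79, 94, 90], 48]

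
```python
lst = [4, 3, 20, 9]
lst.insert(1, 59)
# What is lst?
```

[4, 59, 3, 20, 9]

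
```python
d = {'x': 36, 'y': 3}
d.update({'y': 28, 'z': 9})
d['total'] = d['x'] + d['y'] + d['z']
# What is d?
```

After line 1: d = {'x': 36, 'y': 3}
After line 2 (y overwritten, z added): d = {'x': 36, 'y': 28, 'z': 9}
After line 3 (total = 36 + 28 + 9 = 73): d = {'x': 36, 'y': 28, 'z': 9, 'total': 73}

{'x': 36, 'y': 28, 'z': 9, 'total': 73}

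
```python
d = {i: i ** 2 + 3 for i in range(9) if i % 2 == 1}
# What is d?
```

{1: 4, 3: 12, 5: 28, 7: 52}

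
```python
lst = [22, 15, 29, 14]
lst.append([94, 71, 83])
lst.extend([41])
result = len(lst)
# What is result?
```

After line 1: lst = [22, 15, 29, 14]
After line 2 (append adds [94, 71, 83] as single element): lst = [22, 15, 29, 14, [94, 71, 83]]
After line 3 (extend unpacks [41], adds 41): lst = [22, 15, 29, 14, [94, 71, 83], 41]
After line 4: result = len(lst) = 6

6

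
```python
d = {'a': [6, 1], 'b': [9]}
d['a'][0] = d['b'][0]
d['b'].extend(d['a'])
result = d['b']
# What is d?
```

After line 1: d = {'a': [6, 1], 'b': [9]}
After line 2 (a[0] = b[0] = 9): d = {'a': [9, 1], 'b': [9]}
After line 3 (b.extend(a) appends [9, 1]): d = {'a': [9, 1], 'b': [9, 9, 1]}
After line 4: result = d['b'] = [9, 9, 1]

{'a': [9, 1], 'b': [9, 9, 1]}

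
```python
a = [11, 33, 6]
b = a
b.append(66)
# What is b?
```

After line 1: a = [11, 33, 6]
After line 2 (b = a is an alias, same object): a = [11, 33, 6], b = [11, 33, 6]
After line 3 (b.append mutates the shared list): a = [11, 33, 6, 66], b = [11, 33, 6, 66]

[11, 33, 6, 66]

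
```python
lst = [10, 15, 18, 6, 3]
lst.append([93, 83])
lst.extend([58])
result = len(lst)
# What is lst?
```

After line 1: lst = [10, 15, 18, 6, 3]
After line 2 (append adds [93, 83] as single element): lst = [10, 15, 18, 6, 3, [93, 83]]
After line 3 (extend unpacks [58], adds 58): lst = [10, 15, 18, 6, 3, [93, 83], 58]
After line 4: result = len(lst) = 7

[10, 15, 18, 6, 3, [93, 83], 58]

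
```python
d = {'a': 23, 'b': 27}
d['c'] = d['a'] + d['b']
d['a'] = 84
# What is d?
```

After line 1: d = {'a': 23, 'b': 27}
After line 2 (d['c'] = 23 + 27): d = {'a': 23, 'b': 27, 'c': 50}
After line 3: d = {'a': 84, 'b': 27, 'c': 50}

{'a': 84, 'b': 27, 'c': 50}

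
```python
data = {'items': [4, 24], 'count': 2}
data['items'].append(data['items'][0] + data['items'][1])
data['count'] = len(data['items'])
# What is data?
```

After line 1: data = {'items': [4, 24], 'count': 2}
After line 2 (append 4 + 24 = 28): data = {'items': [4, 24, 28], 'count': 2}
After line 3 (count = len(items) = 3): data = {'items': [4, 24, 28], 'count': 3}

{'items': [4, 24, 28], 'count': 3}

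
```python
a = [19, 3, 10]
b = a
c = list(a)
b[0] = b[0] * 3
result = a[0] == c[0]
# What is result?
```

After line 1: a = [19, 3, 10]
After line 2 (b = a, alias): a = [19, 3, 10], b = [19, 3, 10]
After line 3 (c = list(a) is a copy, new object): c = [19, 3, 10]
After line 4 (b[0] = 19 * 3 = 57; mutates shared a/b): a = b = [57, 3, 10], c = [19, 3, 10]
After line 5 (a[0] = 57, c[0] = 19; result = False)

False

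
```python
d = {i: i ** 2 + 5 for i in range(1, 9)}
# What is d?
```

{1: 6, 2: 9, 3: 14, 4: 21, 5: 30, 6: 41, 7: 54, 8: 69}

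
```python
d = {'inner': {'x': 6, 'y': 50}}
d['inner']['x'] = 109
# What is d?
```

After line 1: d = {'inner': {'x': 6, 'y': 50}}
After line 2 (inner x overwritten): d = {'inner': {'x': 109, 'y': 50}}

{'inner': {'x': 109, 'y': 50}}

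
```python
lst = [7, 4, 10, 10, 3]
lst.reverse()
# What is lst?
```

[3, 10, 10, 4, 7]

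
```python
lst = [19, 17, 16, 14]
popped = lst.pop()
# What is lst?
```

[19, 17, 16]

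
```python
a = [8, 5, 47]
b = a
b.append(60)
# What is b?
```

After line 1: a = [8, 5, 47]
After line 2 (b = a is an alias, same object): a = [8, 5, 47], b = [8, 5, 47]
After line 3 (b.append mutates the shared list): a = [8, 5, 47, 60], b = [8, 5, 47, 60]

[8, 5, 47, 60]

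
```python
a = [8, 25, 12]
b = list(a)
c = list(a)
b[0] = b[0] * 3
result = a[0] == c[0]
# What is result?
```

After line 1: a = [8, 25, 12]
After line 2 (b = list(a), copy): a = [8, 25, 12], b = [8, 25, 12]
After line 3 (c = list(a) is a copy, new object): c = [8, 25, 12]
After line 4 (b[0] = 8 * 3 = 24; only b mutates (copy)): a = [8, 25, 12], b = [24, 25, 12], c = [8, 25, 12]
After line 5 (a[0] = 8, c[0] = 8; result = True)

True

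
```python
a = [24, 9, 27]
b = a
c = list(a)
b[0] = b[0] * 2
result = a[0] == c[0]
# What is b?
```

After line 1: a = [24, 9, 27]
After line 2 (b = a, alias): a = [24, 9, 27], b = [24, 9, 27]
After line 3 (c = list(a) is a copy, new object): c = [24, 9, 27]
After line 4 (b[0] = 24 * 2 = 48; mutates shared a/b): a = b = [48, 9, 27], c = [24, 9, 27]
After line 5 (a[0] = 48, c[0] = 24; result = False)

[48, 9, 27]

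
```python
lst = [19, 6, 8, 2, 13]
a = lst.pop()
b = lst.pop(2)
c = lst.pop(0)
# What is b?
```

After line 1: lst = [19, 6, 8, 2, 13]
After line 2 (pop() -> a = 13): lst = [19, 6, 8, 2]
After line 3 (pop(2) -> b = 8): lst = [19, 6, 2]
After line 4 (pop(0) -> c = 19): lst = [6, 2]

8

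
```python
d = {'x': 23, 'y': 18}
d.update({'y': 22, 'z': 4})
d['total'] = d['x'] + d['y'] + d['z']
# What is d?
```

After line 1: d = {'x': 23, 'y': 18}
After line 2 (y overwritten, z added): d = {'x': 23, 'y': 22, 'z': 4}
After line 3 (total = 23 + 22 + 4 = 49): d = {'x': 23, 'y': 22, 'z': 4, 'total': 49}

{'x': 23, 'y': 22, 'z': 4, 'total': 49}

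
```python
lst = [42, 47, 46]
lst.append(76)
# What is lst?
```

[42, 47, 46, 76]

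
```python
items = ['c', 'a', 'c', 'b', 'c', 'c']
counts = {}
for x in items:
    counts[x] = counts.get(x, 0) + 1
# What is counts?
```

Initial: counts = {}, items = ['c', 'a', 'c', 'b', 'c', 'c']
See 'c': counts = {'c': 1}
See 'a': counts = {'c': 1, 'a': 1}
See 'c': counts = {'c': 2, 'a': 1}
See 'b': counts = {'c': 2, 'a': 1, 'b': 1}
See 'c': counts = {'c': 3, 'a': 1, 'b': 1}
See 'c': counts = {'c': 4, 'a': 1, 'b': 1}

{'c': 4, 'a': 1, 'b': 1}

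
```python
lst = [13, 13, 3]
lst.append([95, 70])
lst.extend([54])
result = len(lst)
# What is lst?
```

After line 1: lst = [13, 13, 3]
After line 2 (append adds [95, 70] as single element): lst = [13, 13, 3, [95, 70]]
After line 3 (extend unpacks [54], adds 54): lst = [13, 13, 3, [95, 70], 54]
After line 4: result = len(lst) = 5

[13, 13, 3, [95, 70], 54]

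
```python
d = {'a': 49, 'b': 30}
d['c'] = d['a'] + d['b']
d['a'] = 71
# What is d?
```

After line 1: d = {'a': 49, 'b': 30}
After line 2 (d['c'] = 49 + 30): d = {'a': 49, 'b': 30, 'c': 79}
After line 3: d = {'a': 71, 'b': 30, 'c': 79}

{'a': 71, 'b': 30, 'c': 79}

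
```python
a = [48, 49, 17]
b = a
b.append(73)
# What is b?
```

After line 1: a = [48, 49, 17]
After line 2 (b = a is an alias, same object): a = [48, 49, 17], b = [48, 49, 17]
After line 3 (b.append mutates the shared list): a = [48, 49, 17, 73], b = [48, 49, 17, 73]

[48, 49, 17, 73]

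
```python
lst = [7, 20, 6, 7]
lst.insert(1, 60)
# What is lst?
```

[7, 60, 20, 6, 7]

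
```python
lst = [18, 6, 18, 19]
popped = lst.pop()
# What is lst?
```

[18, 6, 18]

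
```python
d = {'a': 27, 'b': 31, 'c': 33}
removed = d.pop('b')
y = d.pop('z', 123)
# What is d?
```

After line 1: d = {'a': 27, 'b': 31, 'c': 33}
After line 2 (pop 'b' returns 31): d = {'a': 27, 'c': 33}, removed = 31
After line 3 (pop 'z' missing, returns default 123): d = {'a': 27, 'c': 33}, y = 123

{'a': 27, 'c': 33}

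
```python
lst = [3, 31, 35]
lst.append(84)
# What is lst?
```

[3, 31, 35, 84]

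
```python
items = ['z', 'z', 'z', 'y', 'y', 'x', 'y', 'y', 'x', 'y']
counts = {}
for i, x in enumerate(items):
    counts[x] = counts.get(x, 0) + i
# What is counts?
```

Initial: counts = {}, items = ['z', 'z', 'z', 'y', 'y', 'x', 'y', 'y', 'x', 'y']
i=0, x='z': counts = {'z': 0}
i=1, x='z': counts = {'z': 1}
i=2, x='z': counts = {'z': 3}
i=3, x='y': counts = {'z': 3, 'y': 3}
i=4, x='y': counts = {'z': 3, 'y': 7}
i=5, x='x': counts = {'z': 3, 'y': 7, 'x': 5}
i=6, x='y': counts = {'z': 3, 'y': 13, 'x': 5}
i=7, x='y': counts = {'z': 3, 'y': 20, 'x': 5}
i=8, x='x': counts = {'z': 3, 'y': 20, 'x': 13}
i=9, x='y': counts = {'z': 3, 'y': 29, 'x': 13}

{'z': 3, 'y': 29, 'x': 13}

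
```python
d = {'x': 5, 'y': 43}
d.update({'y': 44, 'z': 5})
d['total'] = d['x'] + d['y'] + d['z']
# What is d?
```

After line 1: d = {'x': 5, 'y': 43}
After line 2 (y overwritten, z added): d = {'x': 5, 'y': 44, 'z': 5}
After line 3 (total = 5 + 44 + 5 = 54): d = {'x': 5, 'y': 44, 'z': 5, 'total': 54}

{'x': 5, 'y': 44, 'z': 5, 'total': 54}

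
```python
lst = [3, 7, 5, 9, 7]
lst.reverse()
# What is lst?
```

[7, 9, 5, 7, 3]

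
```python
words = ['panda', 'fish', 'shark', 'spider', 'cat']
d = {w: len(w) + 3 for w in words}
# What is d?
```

{'panda': 8, 'fish': 7, 'shark': 8, 'spider': 9, 'cat': 6}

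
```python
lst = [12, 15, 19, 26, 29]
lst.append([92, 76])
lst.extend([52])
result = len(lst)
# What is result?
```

After line 1: lst = [12, 15, 19, 26, 29]
After line 2 (append adds [92, 76] as single element): lst = [12, 15, 19, 26, 29, [92, 76]]
After line 3 (extend unpacks [52], adds 52): lst = [12, 15, 19, 26, 29, [92, 76], 52]
After line 4: result = len(lst) = 7

7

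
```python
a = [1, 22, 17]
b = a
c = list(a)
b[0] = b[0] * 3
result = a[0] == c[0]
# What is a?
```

After line 1: a = [1, 22, 17]
After line 2 (b = a, alias): a = [1, 22, 17], b = [1, 22, 17]
After line 3 (c = list(a) is a copy, new object): c = [1, 22, 17]
After line 4 (b[0] = 1 * 3 = 3; mutates shared a/b): a = b = [3, 22, 17], c = [1, 22, 17]
After line 5 (a[0] = 3, c[0] = 1; result = False)

[3, 22, 17]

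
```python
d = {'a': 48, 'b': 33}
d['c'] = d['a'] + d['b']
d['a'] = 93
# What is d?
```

After line 1: d = {'a': 48, 'b': 33}
After line 2 (d['c'] = 48 + 33): d = {'a': 48, 'b': 33, 'c': 81}
After line 3: d = {'a': 93, 'b': 33, 'c': 81}

{'a': 93, 'b': 33, 'c': 81}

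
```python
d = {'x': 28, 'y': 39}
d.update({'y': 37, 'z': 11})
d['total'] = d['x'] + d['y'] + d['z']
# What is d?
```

After line 1: d = {'x': 28, 'y': 39}
After line 2 (y overwritten, z added): d = {'x': 28, 'y': 37, 'z': 11}
After line 3 (total = 28 + 37 + 11 = 76): d = {'x': 28, 'y': 37, 'z': 11, 'total': 76}

{'x': 28, 'y': 37, 'z': 11, 'total': 76}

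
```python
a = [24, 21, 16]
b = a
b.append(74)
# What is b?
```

After line 1: a = [24, 21, 16]
After line 2 (b = a is an alias, same object): a = [24, 21, 16], b = [24, 21, 16]
After line 3 (b.append mutates the shared list): a = [24, 21, 16, 74], b = [24, 21, 16, 74]

[24, 21, 16, 74]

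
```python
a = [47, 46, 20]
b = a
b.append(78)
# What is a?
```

After line 1: a = [47, 46, 20]
After line 2 (b = a is an alias, same object): a = [47, 46, 20], b = [47, 46, 20]
After line 3 (b.append mutates the shared list): a = [47, 46, 20, 78], b = [47, 46, 20, 78]

[47, 46, 20, 78]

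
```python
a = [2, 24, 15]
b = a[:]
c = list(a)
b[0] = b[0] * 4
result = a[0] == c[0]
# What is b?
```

After line 1: a = [2, 24, 15]
After line 2 (b = a[:], copy): a = [2, 24, 15], b = [2, 24, 15]
After line 3 (c = list(a) is a copy, new object): c = [2, 24, 15]
After line 4 (b[0] = 2 * 4 = 8; only b mutates (copy)): a = [2, 24, 15], b = [8, 24, 15], c = [2, 24, 15]
After line 5 (a[0] = 2, c[0] = 2; result = True)

[8, 24, 15]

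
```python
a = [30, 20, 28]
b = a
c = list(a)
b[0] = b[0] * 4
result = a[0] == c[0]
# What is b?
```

After line 1: a = [30, 20, 28]
After line 2 (b = a, alias): a = [30, 20, 28], b = [30, 20, 28]
After line 3 (c = list(a) is a copy, new object): c = [30, 20, 28]
After line 4 (b[0] = 30 * 4 = 120; mutates shared a/b): a = b = [120, 20, 28], c = [30, 20, 28]
After line 5 (a[0] = 120, c[0] = 30; result = False)

[120, 20, 28]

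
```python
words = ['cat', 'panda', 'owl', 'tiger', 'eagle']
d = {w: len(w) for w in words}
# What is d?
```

{'cat': 3, 'panda': 5, 'owl': 3, 'tiger': 5, 'eagle': 5}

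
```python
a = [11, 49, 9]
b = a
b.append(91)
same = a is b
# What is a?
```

After line 1: a = [11, 49, 9]
After line 2 (b = a is an alias, same object): a = [11, 49, 9], b = [11, 49, 9]
After line 3 (b.append mutates the shared list): a = [11, 49, 9, 91], b = [11, 49, 9, 91]
After line 4 (same = a is b; same object -> True): same = True

[11, 49, 9, 91]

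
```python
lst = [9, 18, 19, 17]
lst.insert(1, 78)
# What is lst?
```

[9, 78, 18, 19, 17]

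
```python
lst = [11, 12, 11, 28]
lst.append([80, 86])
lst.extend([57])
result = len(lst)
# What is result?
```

After line 1: lst = [11, 12, 11, 28]
After line 2 (append adds [80, 86] as single element): lst = [11, 12, 11, 28, [80, 86]]
After line 3 (extend unpacks [57], adds 57): lst = [11, 12, 11, 28, [80, 86], 57]
After line 4: result = len(lst) = 6

6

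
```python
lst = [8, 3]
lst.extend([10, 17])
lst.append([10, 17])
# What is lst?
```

After line 1: lst = [8, 3]
After line 2 (extend unpacks [10, 17]): lst = [8, 3, 10, 17]
After line 3 (append adds [10, 17] as single element): lst = [8, 3, 10, 17, [10, 17]]

[8, 3, 10, 17, [10, 17]]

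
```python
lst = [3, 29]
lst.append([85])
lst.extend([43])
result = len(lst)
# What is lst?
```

After line 1: lst = [3, 29]
After line 2 (append adds [85] as single element): lst = [3, 29, [85]]
After line 3 (extend unpacks [43], adds 43): lst = [3, 29, [85], 43]
After line 4: result = len(lst) = 4

[3, 29, [85], 43]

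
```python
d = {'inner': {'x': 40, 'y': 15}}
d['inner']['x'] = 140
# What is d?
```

After line 1: d = {'inner': {'x': 40, 'y': 15}}
After line 2 (inner x overwritten): d = {'inner': {'x': 140, 'y': 15}}

{'inner': {'x': 140, 'y': 15}}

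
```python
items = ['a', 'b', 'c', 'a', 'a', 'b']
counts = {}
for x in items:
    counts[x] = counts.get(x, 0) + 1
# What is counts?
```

Initial: counts = {}, items = ['a', 'b', 'c', 'a', 'a', 'b']
See 'a': counts = {'a': 1}
See 'b': counts = {'a': 1, 'b': 1}
See 'c': counts = {'a': 1, 'b': 1, 'c': 1}
See 'a': counts = {'a': 2, 'b': 1, 'c': 1}
See 'a': counts = {'a': 3, 'b': 1, 'c': 1}
See 'b': counts = {'a': 3, 'b': 2, 'c': 1}

{'a': 3, 'b': 2, 'c': 1}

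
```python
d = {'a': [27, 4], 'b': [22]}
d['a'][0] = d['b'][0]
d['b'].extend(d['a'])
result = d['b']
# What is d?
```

After line 1: d = {'a': [27, 4], 'b': [22]}
After line 2 (a[0] = b[0] = 22): d = {'a': [22, 4], 'b': [22]}
After line 3 (b.extend(a) appends [22, 4]): d = {'a': [22, 4], 'b': [22, 22, 4]}
After line 4: result = d['b'] = [22, 22, 4]

{'a': [22, 4], 'b': [22, 22, 4]}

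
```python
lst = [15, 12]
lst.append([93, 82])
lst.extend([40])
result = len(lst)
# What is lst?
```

After line 1: lst = [15, 12]
After line 2 (append adds [93, 82] as single element): lst = [15, 12, [93, 82]]
After line 3 (extend unpacks [40], adds 40): lst = [15, 12, [93, 82], 40]
After line 4: result = len(lst) = 4

[15, 12, [93, 82], 40]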